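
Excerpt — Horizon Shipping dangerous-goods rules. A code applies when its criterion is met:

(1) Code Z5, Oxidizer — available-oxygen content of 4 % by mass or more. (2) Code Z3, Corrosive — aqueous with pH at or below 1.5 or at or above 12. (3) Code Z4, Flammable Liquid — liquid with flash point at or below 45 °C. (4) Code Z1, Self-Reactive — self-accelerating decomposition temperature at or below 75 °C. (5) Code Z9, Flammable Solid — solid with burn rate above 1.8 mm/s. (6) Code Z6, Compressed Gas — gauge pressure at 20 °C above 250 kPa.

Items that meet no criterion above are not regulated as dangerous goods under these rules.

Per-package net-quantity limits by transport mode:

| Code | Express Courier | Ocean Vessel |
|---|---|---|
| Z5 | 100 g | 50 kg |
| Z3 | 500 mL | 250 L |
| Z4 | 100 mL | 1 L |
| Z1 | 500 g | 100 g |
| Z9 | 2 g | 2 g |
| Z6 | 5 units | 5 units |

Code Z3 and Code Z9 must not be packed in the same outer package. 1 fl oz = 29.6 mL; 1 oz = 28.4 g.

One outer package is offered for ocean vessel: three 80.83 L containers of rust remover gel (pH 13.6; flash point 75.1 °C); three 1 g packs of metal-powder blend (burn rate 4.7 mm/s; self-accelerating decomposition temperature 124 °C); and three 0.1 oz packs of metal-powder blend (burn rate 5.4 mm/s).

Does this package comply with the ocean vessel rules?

With pH 13.6 (≥ 12), the rust remover gel falls in Code Z3.
Metal-powder blend: burn rate 4.7 mm/s > 1.8 mm/s → Code Z9 (Flammable Solid).
Burn rate 5.4 mm/s meets the Code Z9 criterion (Flammable Solid), so the metal-powder blend is Code Z9.
Code Z3 quantity: three 80.83 L containers = 242.49 L.
242.49 L ≤ 250 L (ocean vessel limit, Code Z3) — within limit.
Total Code Z9: (three 1 g packs = 3 g) + (three 0.1 oz packs = 8.52 g) = 11.52 g.
That exceeds the Code Z9 ocean vessel limit of 2 g.
Code Z3 and Code Z9 may not share an outer package.

No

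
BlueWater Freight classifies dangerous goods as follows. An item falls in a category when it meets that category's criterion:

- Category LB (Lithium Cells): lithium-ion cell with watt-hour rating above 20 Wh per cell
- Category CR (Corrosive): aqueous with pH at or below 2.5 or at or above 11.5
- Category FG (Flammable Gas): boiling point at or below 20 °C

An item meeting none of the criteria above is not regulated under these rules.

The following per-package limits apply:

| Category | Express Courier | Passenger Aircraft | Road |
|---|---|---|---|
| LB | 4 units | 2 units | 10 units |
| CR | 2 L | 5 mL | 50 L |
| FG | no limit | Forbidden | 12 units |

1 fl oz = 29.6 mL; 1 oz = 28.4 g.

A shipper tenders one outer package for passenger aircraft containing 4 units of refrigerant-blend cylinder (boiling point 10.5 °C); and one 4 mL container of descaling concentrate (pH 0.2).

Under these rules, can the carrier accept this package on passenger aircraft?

Refrigerant-blend cylinder: boiling point 10.5 °C ≤ 20 °C → Category FG (Flammable Gas).
With pH 0.2 (≤ 2.5), the descaling concentrate falls in Category CR.
Category CR quantity: 4 mL.
That is within the Category CR passenger aircraft limit of 5 mL.
Category FG quantity: 4 units.
Category FG is Forbidden by passenger aircraft.

No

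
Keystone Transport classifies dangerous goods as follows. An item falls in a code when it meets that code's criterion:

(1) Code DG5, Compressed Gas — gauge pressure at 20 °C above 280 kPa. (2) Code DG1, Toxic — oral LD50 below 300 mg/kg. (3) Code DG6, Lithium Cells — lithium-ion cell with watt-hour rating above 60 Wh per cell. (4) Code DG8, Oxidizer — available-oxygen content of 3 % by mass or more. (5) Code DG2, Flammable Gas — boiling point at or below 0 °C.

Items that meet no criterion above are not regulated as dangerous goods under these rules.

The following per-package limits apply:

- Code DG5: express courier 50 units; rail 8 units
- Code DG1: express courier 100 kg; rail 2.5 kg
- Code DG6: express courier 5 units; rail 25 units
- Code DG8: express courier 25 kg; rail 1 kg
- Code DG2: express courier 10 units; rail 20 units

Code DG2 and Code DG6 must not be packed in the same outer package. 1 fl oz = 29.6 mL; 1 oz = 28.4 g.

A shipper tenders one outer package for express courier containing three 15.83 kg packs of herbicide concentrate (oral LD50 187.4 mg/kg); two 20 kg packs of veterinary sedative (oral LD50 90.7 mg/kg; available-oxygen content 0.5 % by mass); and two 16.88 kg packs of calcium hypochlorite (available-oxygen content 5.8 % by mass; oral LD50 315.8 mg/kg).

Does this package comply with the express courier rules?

Herbicide concentrate: oral LD50 187.4 mg/kg < 300 mg/kg → Code DG1 (Toxic).
With oral LD50 90.7 mg/kg (< 300 mg/kg), the veterinary sedative falls in Code DG1.
Calcium hypochlorite: available-oxygen content 5.8 % by mass ≥ 3 % by mass → Code DG8 (Oxidizer).
Code DG1 net quantity: (three 15.83 kg packs = 47.49 kg) + (two 20 kg packs = 40 kg) = 87.49 kg.
That is within the Code DG1 express courier limit of 100 kg.
Code DG8 quantity: two 16.88 kg packs = 33.76 kg.
33.76 kg exceeds the express courier limit of 25 kg for Code DG8.
The segregation rule (Code DG2 with Code DG6) does not apply to Code DG1 with Code DG8.

No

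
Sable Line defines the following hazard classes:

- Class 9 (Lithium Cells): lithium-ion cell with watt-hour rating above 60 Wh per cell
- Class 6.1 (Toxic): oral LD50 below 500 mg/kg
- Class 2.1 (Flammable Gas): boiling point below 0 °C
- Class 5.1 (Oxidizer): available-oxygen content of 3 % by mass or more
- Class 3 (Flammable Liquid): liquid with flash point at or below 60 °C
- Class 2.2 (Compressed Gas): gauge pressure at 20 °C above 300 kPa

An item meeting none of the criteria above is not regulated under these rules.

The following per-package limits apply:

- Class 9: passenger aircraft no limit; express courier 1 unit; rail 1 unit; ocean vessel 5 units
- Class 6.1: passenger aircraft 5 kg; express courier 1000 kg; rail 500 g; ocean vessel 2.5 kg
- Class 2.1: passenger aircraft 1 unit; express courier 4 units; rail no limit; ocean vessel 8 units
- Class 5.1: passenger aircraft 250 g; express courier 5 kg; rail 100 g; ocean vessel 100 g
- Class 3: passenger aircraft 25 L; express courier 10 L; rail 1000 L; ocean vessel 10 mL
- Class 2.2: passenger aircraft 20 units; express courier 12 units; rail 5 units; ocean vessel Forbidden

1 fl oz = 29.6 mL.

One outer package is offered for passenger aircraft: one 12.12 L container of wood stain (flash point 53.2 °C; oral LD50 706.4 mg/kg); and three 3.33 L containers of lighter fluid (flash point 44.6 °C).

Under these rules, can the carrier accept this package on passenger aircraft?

The wood stain has flash point 53.2 °C, which is ≤ 60 °C, so it is Class 3 (Flammable Liquid).
With flash point 44.6 °C (≤ 60 °C), the lighter fluid falls in Class 3.
Class 3 net quantity: 12.12 L + (three 3.33 L containers = 9.99 L) = 22.11 L.
That is within the Class 3 passenger aircraft limit of 25 L.

Yes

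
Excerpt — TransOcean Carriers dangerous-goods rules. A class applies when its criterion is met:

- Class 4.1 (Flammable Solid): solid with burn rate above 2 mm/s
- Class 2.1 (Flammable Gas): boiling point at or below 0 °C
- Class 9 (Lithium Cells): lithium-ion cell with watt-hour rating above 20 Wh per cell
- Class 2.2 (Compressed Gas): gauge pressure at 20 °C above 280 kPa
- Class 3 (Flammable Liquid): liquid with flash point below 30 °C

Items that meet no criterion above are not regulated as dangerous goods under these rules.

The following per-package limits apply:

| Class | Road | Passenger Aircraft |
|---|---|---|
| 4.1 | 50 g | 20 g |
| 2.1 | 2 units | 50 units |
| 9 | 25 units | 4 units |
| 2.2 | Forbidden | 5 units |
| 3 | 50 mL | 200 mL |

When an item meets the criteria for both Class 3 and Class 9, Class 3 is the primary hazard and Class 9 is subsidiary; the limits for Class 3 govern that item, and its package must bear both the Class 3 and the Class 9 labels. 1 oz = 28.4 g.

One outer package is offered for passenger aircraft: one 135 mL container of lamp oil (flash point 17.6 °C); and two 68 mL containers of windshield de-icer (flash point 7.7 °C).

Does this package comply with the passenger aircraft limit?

The lamp oil has flash point 17.6 °C, which is < 30 °C, so it is Class 3 (Flammable Liquid).
Flash point 7.7 °C meets the Class 3 criterion (Flammable Liquid), so the windshield de-icer is Class 3.
Total Class 3: 135 mL + (two 68 mL containers = 136 mL) = 271 mL.
271 mL > 200 mL (passenger aircraft limit, Class 3) — over the limit.

No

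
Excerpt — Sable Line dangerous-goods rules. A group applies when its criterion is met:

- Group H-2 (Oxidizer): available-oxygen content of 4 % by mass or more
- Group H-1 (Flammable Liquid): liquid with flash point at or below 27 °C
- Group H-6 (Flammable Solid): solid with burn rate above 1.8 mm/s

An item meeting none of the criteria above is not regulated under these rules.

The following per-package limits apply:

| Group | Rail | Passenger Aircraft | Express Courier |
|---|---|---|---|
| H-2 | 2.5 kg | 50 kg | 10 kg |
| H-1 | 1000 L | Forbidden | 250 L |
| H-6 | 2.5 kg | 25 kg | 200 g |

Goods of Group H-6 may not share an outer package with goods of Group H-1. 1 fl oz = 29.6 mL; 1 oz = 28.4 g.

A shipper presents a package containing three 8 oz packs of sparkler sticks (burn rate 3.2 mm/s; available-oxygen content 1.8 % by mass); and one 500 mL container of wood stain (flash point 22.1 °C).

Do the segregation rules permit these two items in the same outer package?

No

The sparkler sticks have burn rate 3.2 mm/s, which is > 1.8 mm/s, so they are Group H-6 (Flammable Solid).
With flash point 22.1 °C (≤ 27 °C), the wood stain falls in Group H-1.
Group H-6 and Group H-1 may not share an outer package.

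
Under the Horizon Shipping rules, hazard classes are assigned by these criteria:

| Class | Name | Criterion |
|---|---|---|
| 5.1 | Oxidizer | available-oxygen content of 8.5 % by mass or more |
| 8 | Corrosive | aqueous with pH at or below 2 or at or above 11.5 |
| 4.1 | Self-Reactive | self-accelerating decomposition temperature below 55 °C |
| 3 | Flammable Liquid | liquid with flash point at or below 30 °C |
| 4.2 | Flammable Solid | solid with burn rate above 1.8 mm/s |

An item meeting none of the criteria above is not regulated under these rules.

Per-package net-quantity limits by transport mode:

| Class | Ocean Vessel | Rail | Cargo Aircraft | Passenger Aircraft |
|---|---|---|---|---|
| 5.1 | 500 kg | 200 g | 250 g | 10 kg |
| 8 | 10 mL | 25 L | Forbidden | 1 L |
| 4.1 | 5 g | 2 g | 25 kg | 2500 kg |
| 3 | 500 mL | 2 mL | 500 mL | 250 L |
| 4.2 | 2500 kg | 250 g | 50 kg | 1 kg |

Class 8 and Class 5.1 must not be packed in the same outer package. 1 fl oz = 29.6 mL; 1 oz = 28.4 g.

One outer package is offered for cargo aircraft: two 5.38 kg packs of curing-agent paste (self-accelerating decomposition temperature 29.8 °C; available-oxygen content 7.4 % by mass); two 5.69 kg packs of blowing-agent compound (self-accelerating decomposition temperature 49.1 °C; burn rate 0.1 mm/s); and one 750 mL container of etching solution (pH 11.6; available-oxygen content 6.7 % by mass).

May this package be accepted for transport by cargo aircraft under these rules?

Curing-agent paste: self-accelerating decomposition temperature 29.8 °C < 55 °C → Class 4.1 (Self-Reactive).
With self-accelerating decomposition temperature 49.1 °C (< 55 °C), the blowing-agent compound falls in Class 4.1.
Etching solution: pH 11.6 ≥ 11.5 → Class 8 (Corrosive).
Class 4.1 net quantity: (two 5.38 kg packs = 10.76 kg) + (two 5.69 kg packs = 11.38 kg) = 22.14 kg.
That is within the Class 4.1 cargo aircraft limit of 25 kg.
Class 8 quantity: 750 mL.
By cargo aircraft, Class 8 is Forbidden regardless of quantity.
The segregation rule (Class 8 with Class 5.1) does not apply to Class 4.1 with Class 8.

No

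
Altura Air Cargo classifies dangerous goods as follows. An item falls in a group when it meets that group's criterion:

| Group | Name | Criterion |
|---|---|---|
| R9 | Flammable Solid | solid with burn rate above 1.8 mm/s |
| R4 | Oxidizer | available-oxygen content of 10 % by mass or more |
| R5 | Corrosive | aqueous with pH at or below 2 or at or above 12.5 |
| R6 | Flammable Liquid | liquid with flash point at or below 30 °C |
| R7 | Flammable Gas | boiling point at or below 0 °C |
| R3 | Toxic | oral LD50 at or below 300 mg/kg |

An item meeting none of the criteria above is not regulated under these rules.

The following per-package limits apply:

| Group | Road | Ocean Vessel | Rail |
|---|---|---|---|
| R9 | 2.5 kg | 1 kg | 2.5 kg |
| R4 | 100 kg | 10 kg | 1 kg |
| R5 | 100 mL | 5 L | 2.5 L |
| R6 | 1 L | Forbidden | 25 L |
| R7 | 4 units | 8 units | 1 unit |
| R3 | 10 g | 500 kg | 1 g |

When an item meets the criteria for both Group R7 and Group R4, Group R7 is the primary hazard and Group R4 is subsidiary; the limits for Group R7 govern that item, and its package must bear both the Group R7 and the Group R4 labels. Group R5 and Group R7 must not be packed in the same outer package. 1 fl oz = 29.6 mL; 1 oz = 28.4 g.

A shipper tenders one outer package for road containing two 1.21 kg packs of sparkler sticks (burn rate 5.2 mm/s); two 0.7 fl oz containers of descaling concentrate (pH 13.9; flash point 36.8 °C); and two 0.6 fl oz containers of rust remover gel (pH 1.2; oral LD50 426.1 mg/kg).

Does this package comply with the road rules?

With burn rate 5.2 mm/s (> 1.8 mm/s), the sparkler sticks fall in Group R9.
Descaling concentrate: pH 13.9 ≥ 12.5 → Group R5 (Corrosive).
The rust remover gel has pH 1.2, which is ≤ 2, so it is Group R5 (Corrosive).
Total Group R5: (two 0.7 fl oz containers = 41.44 mL) + (two 0.6 fl oz containers = 35.52 mL) = 76.96 mL.
76.96 mL ≤ 100 mL (road limit, Group R5) — within limit.
Group R9 quantity: two 1.21 kg packs = 2.42 kg.
That is within the Group R9 road limit of 2.5 kg.
The segregation rule (Group R5 with Group R7) does not apply to Group R5 with Group R9.
Every hazard group is within its road limit and no segregation rule is violated.

Yes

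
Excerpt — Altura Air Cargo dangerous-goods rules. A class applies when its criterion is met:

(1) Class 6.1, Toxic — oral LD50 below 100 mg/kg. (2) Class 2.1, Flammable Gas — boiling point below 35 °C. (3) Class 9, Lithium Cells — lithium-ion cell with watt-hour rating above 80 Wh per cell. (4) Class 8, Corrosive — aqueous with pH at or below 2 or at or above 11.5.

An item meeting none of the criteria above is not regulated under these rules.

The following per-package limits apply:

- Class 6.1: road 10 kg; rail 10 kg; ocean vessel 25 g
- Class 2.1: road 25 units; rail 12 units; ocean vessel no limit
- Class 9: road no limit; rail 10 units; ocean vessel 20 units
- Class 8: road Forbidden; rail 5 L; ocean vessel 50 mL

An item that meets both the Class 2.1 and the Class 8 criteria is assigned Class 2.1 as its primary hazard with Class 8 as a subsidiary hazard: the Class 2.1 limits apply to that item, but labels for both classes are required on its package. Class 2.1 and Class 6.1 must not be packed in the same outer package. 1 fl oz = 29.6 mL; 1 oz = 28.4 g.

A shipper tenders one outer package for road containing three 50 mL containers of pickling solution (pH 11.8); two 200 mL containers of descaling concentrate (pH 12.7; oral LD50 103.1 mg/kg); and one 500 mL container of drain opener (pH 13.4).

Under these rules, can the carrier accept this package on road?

No

The pickling solution has pH 11.8, which is ≥ 11.5, so it is Class 8 (Corrosive).
Descaling concentrate: pH 12.7 ≥ 11.5 → Class 8 (Corrosive).
The drain opener has pH 13.4, which is ≥ 11.5, so it is Class 8 (Corrosive).
Total Class 8: (three 50 mL containers = 150 mL) + (two 200 mL containers = 400 mL) + 500 mL = 1.05 L.
By road, Class 8 is Forbidden regardless of quantity.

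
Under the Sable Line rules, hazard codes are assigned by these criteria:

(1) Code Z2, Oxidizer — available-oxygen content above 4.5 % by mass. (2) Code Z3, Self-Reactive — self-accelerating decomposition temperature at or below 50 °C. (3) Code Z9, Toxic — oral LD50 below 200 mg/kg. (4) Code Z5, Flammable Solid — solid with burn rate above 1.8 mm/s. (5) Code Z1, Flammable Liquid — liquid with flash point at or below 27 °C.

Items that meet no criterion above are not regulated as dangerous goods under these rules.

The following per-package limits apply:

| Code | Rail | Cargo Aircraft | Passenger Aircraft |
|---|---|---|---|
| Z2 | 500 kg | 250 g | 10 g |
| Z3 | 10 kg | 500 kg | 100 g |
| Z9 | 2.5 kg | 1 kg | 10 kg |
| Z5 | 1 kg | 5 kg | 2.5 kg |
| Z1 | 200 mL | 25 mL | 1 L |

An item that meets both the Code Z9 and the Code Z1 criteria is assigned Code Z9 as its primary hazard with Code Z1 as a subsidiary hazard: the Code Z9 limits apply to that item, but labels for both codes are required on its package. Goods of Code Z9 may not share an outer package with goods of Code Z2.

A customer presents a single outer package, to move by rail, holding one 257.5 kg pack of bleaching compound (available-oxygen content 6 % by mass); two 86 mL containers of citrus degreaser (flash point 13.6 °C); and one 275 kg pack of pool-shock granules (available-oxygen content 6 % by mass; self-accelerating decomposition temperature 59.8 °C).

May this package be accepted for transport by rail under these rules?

The bleaching compound has available-oxygen content 6 % by mass, which is > 4.5 % by mass, so it is Code Z2 (Oxidizer).
Citrus degreaser: flash point 13.6 °C ≤ 27 °C → Code Z1 (Flammable Liquid).
With available-oxygen content 6 % by mass (> 4.5 % by mass), the pool-shock granules fall in Code Z2.
Code Z2 net quantity: 257.5 kg + 275 kg = 532.5 kg.
532.5 kg > 500 kg (rail limit, Code Z2) — over the limit.
Code Z1 quantity: two 86 mL containers = 172 mL.
172 mL ≤ 200 mL (rail limit, Code Z1) — within limit.
The segregation rule (Code Z9 with Code Z2) does not apply to Code Z2 with Code Z1.

No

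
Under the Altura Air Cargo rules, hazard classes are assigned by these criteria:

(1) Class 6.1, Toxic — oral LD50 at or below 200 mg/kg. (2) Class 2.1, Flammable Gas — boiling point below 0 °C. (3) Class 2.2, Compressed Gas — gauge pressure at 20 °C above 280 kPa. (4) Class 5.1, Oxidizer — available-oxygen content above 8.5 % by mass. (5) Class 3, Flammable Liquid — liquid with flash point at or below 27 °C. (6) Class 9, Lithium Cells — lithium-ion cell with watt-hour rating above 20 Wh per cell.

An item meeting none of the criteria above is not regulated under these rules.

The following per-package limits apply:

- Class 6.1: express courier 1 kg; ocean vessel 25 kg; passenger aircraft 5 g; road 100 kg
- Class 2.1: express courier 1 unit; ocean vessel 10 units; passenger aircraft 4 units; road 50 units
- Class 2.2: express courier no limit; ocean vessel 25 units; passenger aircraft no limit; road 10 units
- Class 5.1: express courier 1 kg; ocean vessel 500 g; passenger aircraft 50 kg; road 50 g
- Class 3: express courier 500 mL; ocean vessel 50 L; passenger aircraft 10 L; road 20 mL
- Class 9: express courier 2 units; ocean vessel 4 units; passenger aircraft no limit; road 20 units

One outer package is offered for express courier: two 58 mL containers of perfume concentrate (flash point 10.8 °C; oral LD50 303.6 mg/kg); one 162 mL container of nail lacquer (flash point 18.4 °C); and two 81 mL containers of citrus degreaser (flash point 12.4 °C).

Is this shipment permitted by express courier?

Flash point 10.8 °C meets the Class 3 criterion (Flammable Liquid), so the perfume concentrate is Class 3.
The nail lacquer has flash point 18.4 °C, which is ≤ 27 °C, so it is Class 3 (Flammable Liquid).
Citrus degreaser: flash point 12.4 °C ≤ 27 °C → Class 3 (Flammable Liquid).
Class 3 net quantity: (two 58 mL containers = 116 mL) + 162 mL + (two 81 mL containers = 162 mL) = 440 mL.
That is within the Class 3 express courier limit of 500 mL.

Yes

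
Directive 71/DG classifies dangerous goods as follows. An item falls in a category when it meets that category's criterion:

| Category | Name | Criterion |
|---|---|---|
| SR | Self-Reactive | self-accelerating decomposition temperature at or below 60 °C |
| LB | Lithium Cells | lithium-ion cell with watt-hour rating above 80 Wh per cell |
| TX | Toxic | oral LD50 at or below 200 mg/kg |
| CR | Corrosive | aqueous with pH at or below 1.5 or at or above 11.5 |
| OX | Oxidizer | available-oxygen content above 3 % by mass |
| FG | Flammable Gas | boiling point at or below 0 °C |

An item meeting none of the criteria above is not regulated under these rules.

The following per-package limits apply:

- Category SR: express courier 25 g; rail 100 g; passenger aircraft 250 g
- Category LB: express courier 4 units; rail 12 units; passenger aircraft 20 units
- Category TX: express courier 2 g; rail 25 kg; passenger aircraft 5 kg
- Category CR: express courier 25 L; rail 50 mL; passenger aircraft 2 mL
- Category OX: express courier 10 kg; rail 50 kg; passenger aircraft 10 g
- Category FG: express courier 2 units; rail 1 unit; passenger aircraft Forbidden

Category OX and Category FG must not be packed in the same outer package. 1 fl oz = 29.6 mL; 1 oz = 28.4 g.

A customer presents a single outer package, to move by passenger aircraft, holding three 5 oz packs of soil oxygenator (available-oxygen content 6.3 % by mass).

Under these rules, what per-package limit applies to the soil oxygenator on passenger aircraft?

Available-oxygen content 6.3 % by mass meets the Category OX criterion (Oxidizer), so the soil oxygenator is Category OX.
The passenger aircraft limit for Category OX is 10 g.

10 g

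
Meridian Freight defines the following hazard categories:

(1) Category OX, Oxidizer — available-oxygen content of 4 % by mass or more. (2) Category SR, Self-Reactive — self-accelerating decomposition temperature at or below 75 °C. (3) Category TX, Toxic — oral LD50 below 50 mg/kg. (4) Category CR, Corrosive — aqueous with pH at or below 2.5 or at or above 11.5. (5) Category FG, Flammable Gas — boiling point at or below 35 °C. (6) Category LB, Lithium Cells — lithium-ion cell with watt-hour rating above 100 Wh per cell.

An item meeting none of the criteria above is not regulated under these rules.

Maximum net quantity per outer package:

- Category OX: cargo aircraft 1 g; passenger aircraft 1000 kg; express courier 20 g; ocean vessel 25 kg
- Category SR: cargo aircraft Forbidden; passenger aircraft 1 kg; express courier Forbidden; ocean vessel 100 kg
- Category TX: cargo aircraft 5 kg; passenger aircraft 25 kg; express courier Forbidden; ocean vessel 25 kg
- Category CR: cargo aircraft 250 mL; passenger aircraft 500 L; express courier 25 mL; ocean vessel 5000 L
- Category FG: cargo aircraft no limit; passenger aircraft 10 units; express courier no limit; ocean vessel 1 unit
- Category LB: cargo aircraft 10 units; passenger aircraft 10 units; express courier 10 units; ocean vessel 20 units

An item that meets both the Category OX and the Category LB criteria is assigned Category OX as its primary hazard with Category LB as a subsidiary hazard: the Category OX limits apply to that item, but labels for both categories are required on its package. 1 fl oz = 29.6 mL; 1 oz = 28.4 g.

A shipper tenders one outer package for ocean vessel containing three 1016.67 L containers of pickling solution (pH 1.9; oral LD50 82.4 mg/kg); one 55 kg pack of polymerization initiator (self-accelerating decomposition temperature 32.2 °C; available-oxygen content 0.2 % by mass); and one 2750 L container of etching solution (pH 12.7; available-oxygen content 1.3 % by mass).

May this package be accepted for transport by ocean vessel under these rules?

No

With pH 1.9 (≤ 2.5), the pickling solution falls in Category CR.
With self-accelerating decomposition temperature 32.2 °C (≤ 75 °C), the polymerization initiator falls in Category SR.
Etching solution: pH 12.7 ≥ 11.5 → Category CR (Corrosive).
Total Category CR: (three 1016.67 L containers = 3050.01 L) + 2750 L = 5800.01 L.
5800.01 L > 5000 L (ocean vessel limit, Category CR) — over the limit.
Category SR quantity: 55 kg.
That is within the Category SR ocean vessel limit of 100 kg.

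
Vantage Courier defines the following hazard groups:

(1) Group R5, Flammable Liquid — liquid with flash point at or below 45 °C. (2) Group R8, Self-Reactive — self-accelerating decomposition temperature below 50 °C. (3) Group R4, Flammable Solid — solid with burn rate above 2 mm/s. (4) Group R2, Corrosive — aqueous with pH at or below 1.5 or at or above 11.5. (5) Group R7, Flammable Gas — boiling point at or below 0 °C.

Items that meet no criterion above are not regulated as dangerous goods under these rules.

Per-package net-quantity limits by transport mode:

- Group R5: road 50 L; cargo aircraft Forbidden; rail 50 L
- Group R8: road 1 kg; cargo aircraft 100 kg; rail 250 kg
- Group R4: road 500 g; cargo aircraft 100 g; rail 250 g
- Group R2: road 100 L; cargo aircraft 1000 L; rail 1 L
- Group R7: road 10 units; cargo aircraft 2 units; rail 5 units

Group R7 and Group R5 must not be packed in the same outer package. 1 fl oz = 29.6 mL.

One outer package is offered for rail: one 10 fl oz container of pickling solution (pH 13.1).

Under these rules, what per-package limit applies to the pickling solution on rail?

1 L

The pickling solution has pH 13.1, which is ≥ 11.5, so it is Group R2 (Corrosive).
The rail limit for Group R2 is 1 L.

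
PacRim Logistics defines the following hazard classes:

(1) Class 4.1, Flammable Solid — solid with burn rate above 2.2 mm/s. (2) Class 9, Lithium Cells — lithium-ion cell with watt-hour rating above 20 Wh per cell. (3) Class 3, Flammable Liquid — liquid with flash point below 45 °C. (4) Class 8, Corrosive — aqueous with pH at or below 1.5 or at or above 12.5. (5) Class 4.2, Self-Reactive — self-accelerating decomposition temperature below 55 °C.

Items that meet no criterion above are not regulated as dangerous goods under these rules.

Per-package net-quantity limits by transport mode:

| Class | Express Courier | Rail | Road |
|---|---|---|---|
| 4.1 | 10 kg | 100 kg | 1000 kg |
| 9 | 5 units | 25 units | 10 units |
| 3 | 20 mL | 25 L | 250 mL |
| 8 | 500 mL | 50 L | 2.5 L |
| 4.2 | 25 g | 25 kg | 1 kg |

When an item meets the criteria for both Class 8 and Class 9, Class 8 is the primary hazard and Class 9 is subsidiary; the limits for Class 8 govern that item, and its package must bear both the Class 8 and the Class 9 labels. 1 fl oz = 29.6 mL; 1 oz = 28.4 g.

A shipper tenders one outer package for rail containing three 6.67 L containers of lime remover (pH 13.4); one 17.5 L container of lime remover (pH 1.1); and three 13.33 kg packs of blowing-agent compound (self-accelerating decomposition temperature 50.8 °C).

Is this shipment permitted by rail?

No

pH 13.4 meets the Class 8 criterion (Corrosive), so the lime remover is Class 8.
With pH 1.1 (≤ 1.5), the lime remover falls in Class 8.
Blowing-agent compound: self-accelerating decomposition temperature 50.8 °C < 55 °C → Class 4.2 (Self-Reactive).
Class 8 net quantity: (three 6.67 L containers = 20.01 L) + 17.5 L = 37.51 L.
That is within the Class 8 rail limit of 50 L.
Class 4.2 quantity: three 13.33 kg packs = 39.99 kg.
That exceeds the Class 4.2 rail limit of 25 kg.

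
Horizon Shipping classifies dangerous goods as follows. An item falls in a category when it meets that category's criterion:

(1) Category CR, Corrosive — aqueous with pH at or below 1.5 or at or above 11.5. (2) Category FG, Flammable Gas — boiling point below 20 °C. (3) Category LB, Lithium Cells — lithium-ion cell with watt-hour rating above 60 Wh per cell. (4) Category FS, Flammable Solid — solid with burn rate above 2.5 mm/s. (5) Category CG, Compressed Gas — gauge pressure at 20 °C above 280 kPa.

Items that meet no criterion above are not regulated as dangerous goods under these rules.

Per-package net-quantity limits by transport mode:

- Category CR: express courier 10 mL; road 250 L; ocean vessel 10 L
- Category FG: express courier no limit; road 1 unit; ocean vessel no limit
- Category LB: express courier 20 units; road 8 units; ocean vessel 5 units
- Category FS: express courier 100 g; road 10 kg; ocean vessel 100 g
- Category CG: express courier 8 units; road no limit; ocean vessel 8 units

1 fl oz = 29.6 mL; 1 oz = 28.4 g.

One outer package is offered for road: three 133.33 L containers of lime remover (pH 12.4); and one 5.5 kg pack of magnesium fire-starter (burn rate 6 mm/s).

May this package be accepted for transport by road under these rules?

No

Lime remover: pH 12.4 ≥ 11.5 → Category CR (Corrosive).
Magnesium fire-starter: burn rate 6 mm/s > 2.5 mm/s → Category FS (Flammable Solid).
Category CR quantity: three 133.33 L containers = 399.99 L.
399.99 L exceeds the road limit of 250 L for Category CR.
Category FS quantity: 5.5 kg.
5.5 kg ≤ 10 kg (road limit, Category FS) — within limit.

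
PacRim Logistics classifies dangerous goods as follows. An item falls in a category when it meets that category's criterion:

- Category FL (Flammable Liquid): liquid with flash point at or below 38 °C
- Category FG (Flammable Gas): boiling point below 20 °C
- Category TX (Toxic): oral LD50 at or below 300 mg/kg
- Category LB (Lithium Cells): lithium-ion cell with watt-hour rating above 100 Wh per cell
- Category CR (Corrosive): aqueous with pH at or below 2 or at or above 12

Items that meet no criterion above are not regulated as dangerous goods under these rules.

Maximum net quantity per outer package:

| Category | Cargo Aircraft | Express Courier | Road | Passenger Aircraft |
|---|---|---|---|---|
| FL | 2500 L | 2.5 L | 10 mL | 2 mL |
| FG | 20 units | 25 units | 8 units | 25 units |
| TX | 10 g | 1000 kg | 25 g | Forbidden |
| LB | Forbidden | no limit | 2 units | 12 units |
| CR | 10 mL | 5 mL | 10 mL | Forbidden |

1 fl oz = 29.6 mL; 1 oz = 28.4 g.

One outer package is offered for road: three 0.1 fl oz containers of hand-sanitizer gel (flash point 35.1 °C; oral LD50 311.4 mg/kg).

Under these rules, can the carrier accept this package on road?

The hand-sanitizer gel has flash point 35.1 °C, which is ≤ 38 °C, so it is Category FL (Flammable Liquid).
Category FL quantity: three 0.1 fl oz containers = 8.88 mL.
That is within the Category FL road limit of 10 mL.

Yes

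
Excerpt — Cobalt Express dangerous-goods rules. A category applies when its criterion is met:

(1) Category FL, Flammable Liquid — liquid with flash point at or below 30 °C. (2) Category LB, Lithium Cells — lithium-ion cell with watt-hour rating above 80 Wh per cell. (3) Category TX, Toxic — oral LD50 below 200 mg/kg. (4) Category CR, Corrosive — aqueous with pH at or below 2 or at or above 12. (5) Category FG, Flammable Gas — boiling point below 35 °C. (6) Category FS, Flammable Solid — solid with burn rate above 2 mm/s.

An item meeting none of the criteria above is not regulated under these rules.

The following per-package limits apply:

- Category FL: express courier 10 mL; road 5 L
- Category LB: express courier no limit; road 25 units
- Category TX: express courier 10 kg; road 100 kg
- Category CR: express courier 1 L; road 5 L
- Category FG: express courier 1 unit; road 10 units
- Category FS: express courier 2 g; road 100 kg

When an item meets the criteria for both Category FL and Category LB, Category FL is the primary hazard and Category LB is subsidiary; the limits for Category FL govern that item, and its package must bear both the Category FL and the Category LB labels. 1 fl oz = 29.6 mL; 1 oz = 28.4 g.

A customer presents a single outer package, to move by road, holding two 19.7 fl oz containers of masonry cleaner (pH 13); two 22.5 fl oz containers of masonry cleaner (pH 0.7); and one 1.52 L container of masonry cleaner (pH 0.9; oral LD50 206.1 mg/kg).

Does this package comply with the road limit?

The masonry cleaner has pH 13, which is ≥ 12, so it is Category CR (Corrosive).
Masonry cleaner: pH 0.7 ≤ 2 → Category CR (Corrosive).
The masonry cleaner has pH 0.9, which is ≤ 2, so it is Category CR (Corrosive).
Total Category CR: (two 19.7 fl oz containers = 1166.24 mL) + (two 22.5 fl oz containers = 1.332 L) + 1.52 L = 4018.24 mL.
4018.24 mL ≤ 5 L (road limit, Category CR) — within limit.

Yes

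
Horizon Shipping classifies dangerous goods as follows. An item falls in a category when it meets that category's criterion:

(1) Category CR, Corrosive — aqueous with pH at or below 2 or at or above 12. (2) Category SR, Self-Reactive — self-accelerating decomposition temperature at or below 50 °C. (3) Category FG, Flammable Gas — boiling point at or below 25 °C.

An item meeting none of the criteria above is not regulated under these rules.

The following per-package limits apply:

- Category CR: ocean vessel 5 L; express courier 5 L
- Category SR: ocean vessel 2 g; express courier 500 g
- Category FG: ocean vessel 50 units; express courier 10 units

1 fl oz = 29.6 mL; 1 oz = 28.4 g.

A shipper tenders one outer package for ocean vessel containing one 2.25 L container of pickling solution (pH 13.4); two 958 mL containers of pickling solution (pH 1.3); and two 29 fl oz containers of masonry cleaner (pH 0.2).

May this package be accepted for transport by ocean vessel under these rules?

Pickling solution: pH 13.4 ≥ 12 → Category CR (Corrosive).
With pH 1.3 (≤ 2), the pickling solution falls in Category CR.
Masonry cleaner: pH 0.2 ≤ 2 → Category CR (Corrosive).
Category CR net quantity: 2.25 L + (two 958 mL containers = 1.916 L) + (two 29 fl oz containers = 1716.8 mL) = 5882.8 mL.
5882.8 mL > 5 L (ocean vessel limit, Category CR) — over the limit.

No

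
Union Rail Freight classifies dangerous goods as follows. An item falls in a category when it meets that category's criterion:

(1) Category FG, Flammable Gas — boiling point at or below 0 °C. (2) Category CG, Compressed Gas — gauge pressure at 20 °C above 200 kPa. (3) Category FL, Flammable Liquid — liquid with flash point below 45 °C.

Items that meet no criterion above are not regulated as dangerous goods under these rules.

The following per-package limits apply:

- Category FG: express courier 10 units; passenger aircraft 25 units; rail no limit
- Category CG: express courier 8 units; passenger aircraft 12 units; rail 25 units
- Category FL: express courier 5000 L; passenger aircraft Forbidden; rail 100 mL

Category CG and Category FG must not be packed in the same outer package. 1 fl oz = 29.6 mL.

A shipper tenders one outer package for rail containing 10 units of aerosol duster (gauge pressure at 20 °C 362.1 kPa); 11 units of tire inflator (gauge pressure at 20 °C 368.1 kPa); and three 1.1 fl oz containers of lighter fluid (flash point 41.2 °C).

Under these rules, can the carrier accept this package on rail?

With gauge pressure at 20 °C 362.1 kPa (> 200 kPa), the aerosol duster falls in Category CG.
Gauge pressure at 20 °C 368.1 kPa meets the Category CG criterion (Compressed Gas), so the tire inflator is Category CG.
Flash point 41.2 °C meets the Category FL criterion (Flammable Liquid), so the lighter fluid is Category FL.
Total Category CG: 10 units + 11 units = 21 units.
21 units ≤ 25 units (rail limit, Category CG) — within limit.
Category FL quantity: three 1.1 fl oz containers = 97.68 mL.
97.68 mL is within the rail limit of 100 mL for Category FL.
The segregation rule (Category CG with Category FG) does not apply to Category CG with Category FL.
Every hazard category is within its rail limit and no segregation rule is violated.

Yes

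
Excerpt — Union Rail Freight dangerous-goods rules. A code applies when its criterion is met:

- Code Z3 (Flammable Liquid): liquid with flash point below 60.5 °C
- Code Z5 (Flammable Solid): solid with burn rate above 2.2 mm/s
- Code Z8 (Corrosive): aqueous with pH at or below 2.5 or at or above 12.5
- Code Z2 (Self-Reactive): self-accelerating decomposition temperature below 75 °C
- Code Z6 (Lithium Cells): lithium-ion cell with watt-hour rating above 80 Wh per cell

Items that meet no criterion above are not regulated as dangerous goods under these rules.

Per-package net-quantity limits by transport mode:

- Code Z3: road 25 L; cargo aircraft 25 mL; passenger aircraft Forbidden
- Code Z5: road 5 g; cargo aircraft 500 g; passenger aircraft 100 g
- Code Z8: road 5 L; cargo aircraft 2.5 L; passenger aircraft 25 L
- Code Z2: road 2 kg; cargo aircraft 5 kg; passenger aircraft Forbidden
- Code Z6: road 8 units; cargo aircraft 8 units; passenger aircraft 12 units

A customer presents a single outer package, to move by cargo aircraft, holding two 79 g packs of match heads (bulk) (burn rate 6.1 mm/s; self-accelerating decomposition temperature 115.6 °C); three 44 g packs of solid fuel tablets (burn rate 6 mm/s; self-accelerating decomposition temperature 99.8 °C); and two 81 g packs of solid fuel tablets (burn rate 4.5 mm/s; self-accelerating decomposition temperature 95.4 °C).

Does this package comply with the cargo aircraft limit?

Match heads (bulk): burn rate 6.1 mm/s > 2.2 mm/s → Code Z5 (Flammable Solid).
Burn rate 6 mm/s meets the Code Z5 criterion (Flammable Solid), so the solid fuel tablets are Code Z5.
With burn rate 4.5 mm/s (> 2.2 mm/s), the solid fuel tablets fall in Code Z5.
Code Z5 net quantity: (two 79 g packs = 158 g) + (three 44 g packs = 132 g) + (two 81 g packs = 162 g) = 452 g.
That is within the Code Z5 cargo aircraft limit of 500 g.

Yes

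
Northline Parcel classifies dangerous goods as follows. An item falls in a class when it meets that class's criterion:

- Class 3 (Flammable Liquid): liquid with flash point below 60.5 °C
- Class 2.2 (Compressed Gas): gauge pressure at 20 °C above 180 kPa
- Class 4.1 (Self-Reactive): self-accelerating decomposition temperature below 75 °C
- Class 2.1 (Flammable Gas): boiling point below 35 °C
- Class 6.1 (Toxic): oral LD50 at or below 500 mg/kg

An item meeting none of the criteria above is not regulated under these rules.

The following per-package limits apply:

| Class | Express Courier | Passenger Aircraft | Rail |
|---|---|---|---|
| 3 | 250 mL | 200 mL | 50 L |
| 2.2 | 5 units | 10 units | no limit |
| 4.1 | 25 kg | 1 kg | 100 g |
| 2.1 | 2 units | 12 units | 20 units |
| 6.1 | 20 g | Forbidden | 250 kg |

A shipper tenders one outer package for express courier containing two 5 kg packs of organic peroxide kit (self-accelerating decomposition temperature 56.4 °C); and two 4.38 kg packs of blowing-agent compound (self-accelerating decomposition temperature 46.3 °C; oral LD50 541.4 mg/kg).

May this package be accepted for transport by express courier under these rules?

Yes

The organic peroxide kit has self-accelerating decomposition temperature 56.4 °C, which is < 75 °C, so it is Class 4.1 (Self-Reactive).
With self-accelerating decomposition temperature 46.3 °C (< 75 °C), the blowing-agent compound falls in Class 4.1.
Class 4.1 net quantity: (two 5 kg packs = 10 kg) + (two 4.38 kg packs = 8.76 kg) = 18.76 kg.
That is within the Class 4.1 express courier limit of 25 kg.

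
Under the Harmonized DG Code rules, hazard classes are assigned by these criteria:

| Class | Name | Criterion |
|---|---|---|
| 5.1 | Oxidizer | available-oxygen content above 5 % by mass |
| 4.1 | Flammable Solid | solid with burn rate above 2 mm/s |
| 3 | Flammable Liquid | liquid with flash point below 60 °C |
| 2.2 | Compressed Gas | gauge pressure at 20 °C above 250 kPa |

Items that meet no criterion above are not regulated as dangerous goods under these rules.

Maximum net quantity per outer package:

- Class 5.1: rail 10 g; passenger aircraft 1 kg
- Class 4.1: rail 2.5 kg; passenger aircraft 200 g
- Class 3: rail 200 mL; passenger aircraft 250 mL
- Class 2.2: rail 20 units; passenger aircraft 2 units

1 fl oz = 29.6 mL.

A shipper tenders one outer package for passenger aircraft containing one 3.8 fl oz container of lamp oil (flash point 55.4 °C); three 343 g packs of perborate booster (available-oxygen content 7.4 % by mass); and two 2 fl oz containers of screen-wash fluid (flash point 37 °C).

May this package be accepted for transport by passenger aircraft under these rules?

No

The lamp oil has flash point 55.4 °C, which is < 60 °C, so it is Class 3 (Flammable Liquid).
With available-oxygen content 7.4 % by mass (> 5 % by mass), the perborate booster falls in Class 5.1.
Flash point 37 °C meets the Class 3 criterion (Flammable Liquid), so the screen-wash fluid is Class 3.
Class 3 net quantity: (one 3.8 fl oz container = 112.48 mL) + (two 2 fl oz containers = 118.4 mL) = 230.88 mL.
230.88 mL is within the passenger aircraft limit of 250 mL for Class 3.
Class 5.1 quantity: three 343 g packs = 1.029 kg.
1.029 kg > 1 kg (passenger aircraft limit, Class 5.1) — over the limit.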